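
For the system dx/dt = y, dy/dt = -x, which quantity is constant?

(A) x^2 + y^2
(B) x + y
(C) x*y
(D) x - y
A

A first integral I satisfies dI/dt = 0 along every solution. Differentiate each option and use the equation of motion:
(A) d/dt[x^2 + y^2] = 2x*dx/dt + 2y*dy/dt = 2x*y + 2y*(-x) = 0
(B) d/dt[x + y] = y + (-x) = y - x, not identically 0
(C) d/dt[x*y] = (dx/dt)y + x(dy/dt) = y^2 - x^2, not identically 0
(D) d/dt[x - y] = y - (-x) = x + y, not identically 0

Only (A) has zero time-derivative. So x^2 + y^2 (the squared radius; trajectories are circles) is the conserved quantity.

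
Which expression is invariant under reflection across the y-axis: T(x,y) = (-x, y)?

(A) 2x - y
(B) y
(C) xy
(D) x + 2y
B

The map is reflection across the y-axis: T(x,y) = (-x, y).
Substitute the transformed coordinates into each option and compare with the original:
(A) 2x - y  ->  2(-x) - (y) = -2x - y   [differs from 2x - y: not invariant]
(B) y  ->  (y) = y   [equals y: invariant]
(C) xy  ->  (-x)(y) = -xy   [differs from xy: not invariant]
(D) x + 2y  ->  (-x) + 2(y) = -x + 2y   [differs from x + 2y: not invariant]

Only option (B), y, is unchanged by the transformation.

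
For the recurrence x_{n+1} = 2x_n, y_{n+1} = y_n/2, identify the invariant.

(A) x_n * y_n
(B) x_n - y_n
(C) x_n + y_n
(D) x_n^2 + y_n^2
A

For the recurrence x_{n+1} = 2x_n, y_{n+1} = y_n/2:

x_{n+1} * y_{n+1} = (2x_n) * (y_n/2) = x_n * y_n
The product is conserved.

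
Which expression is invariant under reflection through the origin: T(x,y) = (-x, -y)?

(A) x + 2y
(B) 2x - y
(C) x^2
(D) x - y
C

The map is reflection through the origin: T(x,y) = (-x, -y).
Substitute the transformed coordinates into each option and compare with the original:
(A) x + 2y  ->  (-x) + 2(-y) = -x - 2y   [differs from x + 2y: not invariant]
(B) 2x - y  ->  2(-x) - (-y) = -2x + y   [differs from 2x - y: not invariant]
(C) x^2  ->  (-x)^2 = x^2   [equals x^2: invariant]
(D) x - y  ->  (-x) - (-y) = -x + y   [differs from x - y: not invariant]

Only option (C), x^2, is unchanged by the transformation.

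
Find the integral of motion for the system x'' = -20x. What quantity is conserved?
E = (x')^2 + 20x^2

Multiply the equation by x':
x' * x'' = -20x * x'
The left side is d/dt[(x')^2/2] and the right side is d/dt[-20x^2/2], so
d/dt[(x')^2/2 + 20x^2/2] = 0, i.e. (x')^2/2 + 20x^2/2 = constant.
Multiplying by 2, the integral of motion is E = (x')^2 + 20x^2.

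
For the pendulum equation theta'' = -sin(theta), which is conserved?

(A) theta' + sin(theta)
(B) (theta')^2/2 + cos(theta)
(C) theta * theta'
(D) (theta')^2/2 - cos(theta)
D

A first integral I satisfies dI/dt = 0 along every solution. Differentiate each option and use the equation of motion:
(A) d/dt[theta' + sin(theta)] = theta'' + cos(theta) theta' = -sin(theta) + theta' cos(theta), not identically 0
(B) d/dt[(theta')^2/2 + cos(theta)] = theta' theta'' - sin(theta) theta' = -2 theta' sin(theta), not identically 0
(C) d/dt[theta * theta'] = (theta')^2 + theta theta'' = (theta')^2 - theta sin(theta), not identically 0
(D) d/dt[(theta')^2/2 - cos(theta)] = theta' theta'' + sin(theta) theta' = theta'(-sin(theta)) + theta' sin(theta) = 0

Only (D) has zero time-derivative. This is the total energy: kinetic (theta')^2/2 plus potential -cos(theta).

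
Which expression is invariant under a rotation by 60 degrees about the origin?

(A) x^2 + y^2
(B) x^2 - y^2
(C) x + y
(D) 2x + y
A

A rotation by 60 degrees sends (x, y) to (x/2 - sqrt(3)y/2, sqrt(3)x/2 + y/2).
Substitute the transformed coordinates into each option and compare with the original:
(A) x^2 + y^2  ->  (x/2 - sqrt(3)y/2)^2 + (sqrt(3)x/2 + y/2)^2 = x^2 + y^2   [equals x^2 + y^2: invariant]
(B) x^2 - y^2  ->  (x/2 - sqrt(3)y/2)^2 - (sqrt(3)x/2 + y/2)^2 = -x^2/2 - sqrt(3)xy + y^2/2   [differs from x^2 - y^2: not invariant]
(C) x + y  ->  (x/2 - sqrt(3)y/2) + (sqrt(3)x/2 + y/2) = x/2 + sqrt(3)x/2 - sqrt(3)y/2 + y/2   [differs from x + y: not invariant]
(D) 2x + y  ->  2(x/2 - sqrt(3)y/2) + (sqrt(3)x/2 + y/2) = sqrt(3)x/2 + x - sqrt(3)y + y/2   [differs from 2x + y: not invariant]

Only option (A), x^2 + y^2, is unchanged by the transformation.
Geometrically, x^2 + y^2 is the squared distance from the origin, which every rotation about the origin preserves.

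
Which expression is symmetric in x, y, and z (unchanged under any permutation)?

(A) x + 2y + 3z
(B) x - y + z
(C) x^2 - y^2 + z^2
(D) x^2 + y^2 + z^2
D

A symmetric expression is unchanged when the variables are permuted; here the transformation to test is the swap (x, y) -> (y, x).
A symmetric expression must survive every permutation; the single swap x <-> y already eliminates the distractors, and the keyed expression is also unchanged by x <-> z and y <-> z (each variable enters it in exactly the same way).
Substitute the transformed coordinates into each option and compare with the original:
(A) x + 2y + 3z  ->  (y) + 2(x) + 3z = 2x + y + 3z   [differs from x + 2y + 3z: not invariant]
(B) x - y + z  ->  (y) - (x) + z = -x + y + z   [differs from x - y + z: not invariant]
(C) x^2 - y^2 + z^2  ->  (y)^2 - (x)^2 + z^2 = -x^2 + y^2 + z^2   [differs from x^2 - y^2 + z^2: not invariant]
(D) x^2 + y^2 + z^2  ->  (y)^2 + (x)^2 + z^2 = x^2 + y^2 + z^2   [equals x^2 + y^2 + z^2: invariant]

Only option (D), x^2 + y^2 + z^2, is unchanged by the transformation.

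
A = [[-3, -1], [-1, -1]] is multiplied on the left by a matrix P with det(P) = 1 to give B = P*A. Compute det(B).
2

By the multiplicative property of determinants, det(B) = det(P*A) = det(P) * det(A) = det(A),
so the determinant is invariant under multiplication by any determinant-1 matrix; we just need det(A).

det(A) = (-3)(-1) - (-1)(-1) = 3 - 1 = 2

Therefore det(B) = 1 * 2 = 2.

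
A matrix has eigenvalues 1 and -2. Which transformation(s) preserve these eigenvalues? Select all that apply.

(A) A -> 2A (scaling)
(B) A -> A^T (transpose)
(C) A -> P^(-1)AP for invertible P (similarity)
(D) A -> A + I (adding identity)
B and C

Eigenvalues are preserved by:
1. Similarity transformations: A -> P^(-1)AP (same characteristic polynomial)
2. Transpose: A^T has the same eigenvalues as A

Eigenvalues are NOT preserved by:
- Adding identity: eigenvalues become 1+1, -2+1
- Scaling: eigenvalues become 2, -4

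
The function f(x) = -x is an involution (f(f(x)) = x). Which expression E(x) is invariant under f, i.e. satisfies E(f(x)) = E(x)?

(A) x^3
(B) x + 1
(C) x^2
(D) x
C

Replace x by f(x) = -x in each option and simplify. As a quick numerical cross-check, also compare E(3) with E(f(3)) = E(-3).

(A) x^3  ->  (-x)^3 = -x^3; check: E(3) = 27 but E(-3) = -27.   [not invariant]
(B) x + 1  ->  (-x) + 1 = 1 - x; check: E(3) = 4 but E(-3) = -2.   [not invariant]
(C) x^2  ->  (-x)^2, which simplifies back to x^2; check: E(3) = 9, E(-3) = 9.   [invariant]
(D) x  ->  (-x) = -x; check: E(3) = 3 but E(-3) = -3.   [not invariant]

Only (C) is unchanged. E is symmetric under swapping x with f(x) = -x, which is exactly what an involution does.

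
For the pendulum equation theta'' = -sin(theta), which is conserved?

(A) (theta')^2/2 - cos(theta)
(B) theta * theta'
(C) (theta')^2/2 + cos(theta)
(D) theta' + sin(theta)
A

A first integral I satisfies dI/dt = 0 along every solution. Differentiate each option and use the equation of motion:
(A) d/dt[(theta')^2/2 - cos(theta)] = theta' theta'' + sin(theta) theta' = theta'(-sin(theta)) + theta' sin(theta) = 0
(B) d/dt[theta * theta'] = (theta')^2 + theta theta'' = (theta')^2 - theta sin(theta), not identically 0
(C) d/dt[(theta')^2/2 + cos(theta)] = theta' theta'' - sin(theta) theta' = -2 theta' sin(theta), not identically 0
(D) d/dt[theta' + sin(theta)] = theta'' + cos(theta) theta' = -sin(theta) + theta' cos(theta), not identically 0

Only (A) has zero time-derivative. This is the total energy: kinetic (theta')^2/2 plus potential -cos(theta).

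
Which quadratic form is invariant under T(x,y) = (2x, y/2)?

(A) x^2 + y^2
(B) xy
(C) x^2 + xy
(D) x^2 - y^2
B

T multiplies x by 2 and divides y by 2.
Substitute the transformed coordinates into each option and compare with the original:
(A) x^2 + y^2  ->  (2x)^2 + (y/2)^2 = 4x^2 + y^2/4   [differs from x^2 + y^2: not invariant]
(B) xy  ->  (2x)(y/2) = xy   [equals xy: invariant]
(C) x^2 + xy  ->  (2x)^2 + (2x)(y/2) = 4x^2 + xy   [differs from x^2 + xy: not invariant]
(D) x^2 - y^2  ->  (2x)^2 - (y/2)^2 = 4x^2 - y^2/4   [differs from x^2 - y^2: not invariant]

Only option (B), xy, is unchanged by the transformation.
The factors 2 and 1/2 cancel only in the pure product xy.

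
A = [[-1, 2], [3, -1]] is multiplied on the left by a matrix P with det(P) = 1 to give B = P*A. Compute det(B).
-5

By the multiplicative property of determinants, det(B) = det(P*A) = det(P) * det(A) = det(A),
so the determinant is invariant under multiplication by any determinant-1 matrix; we just need det(A).

det(A) = (-1)(-1) - (2)(3) = 1 - 6 = -5

Therefore det(B) = 1 * (-5) = -5.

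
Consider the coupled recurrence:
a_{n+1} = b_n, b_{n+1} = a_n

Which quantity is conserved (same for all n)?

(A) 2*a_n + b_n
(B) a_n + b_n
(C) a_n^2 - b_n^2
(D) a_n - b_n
B

Replace a_n by a_{n+1} = b_n and b_n by b_{n+1} = a_n in each option and simplify:
(A) 2*a_n + b_n  ->  2*(b_n) + (a_n) = a_n + 2*b_n   [not conserved]
(B) a_n + b_n  ->  (b_n) + (a_n) = a_n + b_n   [conserved]
(C) a_n^2 - b_n^2  ->  (b_n)^2 - (a_n)^2 = -a_n^2 + b_n^2   [not conserved]
(D) a_n - b_n  ->  (b_n) - (a_n) = -a_n + b_n   [not conserved]

Only (B) a_n + b_n returns to itself after one step, so it is the conserved quantity.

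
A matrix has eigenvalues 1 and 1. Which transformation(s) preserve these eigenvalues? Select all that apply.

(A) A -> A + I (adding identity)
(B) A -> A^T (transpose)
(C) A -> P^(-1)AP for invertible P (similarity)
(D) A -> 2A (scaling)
B and C

Eigenvalues are preserved by:
1. Similarity transformations: A -> P^(-1)AP (same characteristic polynomial)
2. Transpose: A^T has the same eigenvalues as A

Eigenvalues are NOT preserved by:
- Adding identity: eigenvalues become 1+1, 1+1
- Scaling: eigenvalues become 2, 2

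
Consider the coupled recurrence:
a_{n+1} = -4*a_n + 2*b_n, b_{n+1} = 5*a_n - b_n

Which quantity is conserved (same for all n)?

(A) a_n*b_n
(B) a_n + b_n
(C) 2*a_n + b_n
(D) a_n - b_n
B

Replace a_n by a_{n+1} = -4*a_n + 2*b_n and b_n by b_{n+1} = 5*a_n - b_n in each option and simplify:
(A) a_n*b_n  ->  (-4*a_n + 2*b_n)*(5*a_n - b_n) = -20*a_n^2 + 14*a_n*b_n - 2*b_n^2   [not conserved]
(B) a_n + b_n  ->  (-4*a_n + 2*b_n) + (5*a_n - b_n) = a_n + b_n   [conserved]
(C) 2*a_n + b_n  ->  2*(-4*a_n + 2*b_n) + (5*a_n - b_n) = -3*a_n + 3*b_n   [not conserved]
(D) a_n - b_n  ->  (-4*a_n + 2*b_n) - (5*a_n - b_n) = -9*a_n + 3*b_n   [not conserved]

Only (B) a_n + b_n returns to itself after one step, so it is the conserved quantity.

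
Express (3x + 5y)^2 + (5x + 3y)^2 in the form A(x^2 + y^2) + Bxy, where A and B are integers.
34(x^2 + y^2) + 60xy

Expanding: (3x + 5y)^2 = 9x^2 + 30xy + 25y^2
(5x + 3y)^2 = 25x^2 + 30xy + 9y^2
Sum = (9+25)(x^2+y^2) + 60xy = 34(x^2 + y^2) + 60xy
This is symmetric in x and y.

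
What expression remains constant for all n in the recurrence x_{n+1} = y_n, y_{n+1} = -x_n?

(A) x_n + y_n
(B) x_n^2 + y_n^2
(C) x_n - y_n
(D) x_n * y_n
B

For the recurrence x_{n+1} = y_n, y_{n+1} = -x_n:

x_{n+1}^2 + y_{n+1}^2 = y_n^2 + (-x_n)^2 = x_n^2 + y_n^2
The sum of squares is conserved (like energy in a harmonic oscillator).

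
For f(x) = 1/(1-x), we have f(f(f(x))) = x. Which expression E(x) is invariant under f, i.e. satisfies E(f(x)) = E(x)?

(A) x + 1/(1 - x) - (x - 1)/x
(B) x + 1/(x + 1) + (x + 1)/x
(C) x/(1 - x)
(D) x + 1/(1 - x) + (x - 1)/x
D

Replace x by f(x) = 1/(1 - x) in each option and simplify. As a quick numerical cross-check, also compare E(4) with E(f(4)) = E(-1/3).

(A) x + 1/(1 - x) - (x - 1)/x  ->  (1/(1 - x)) + 1/(1 - (1/(1 - x))) - ((1/(1 - x)) - 1)/(1/(1 - x)) = (x^2(1 - x) - x + (x - 1)^2)/(x(x - 1)); check: E(4) = 35/12 but E(-1/3) = -43/12.   [not invariant]
(B) x + 1/(x + 1) + (x + 1)/x  ->  (1/(1 - x)) + 1/((1/(1 - x)) + 1) + ((1/(1 - x)) + 1)/(1/(1 - x)) = (-x^3 + 6x^2 - 11x + 7)/(x^2 - 3x + 2); check: E(4) = 109/20 but E(-1/3) = -5/6.   [not invariant]
(C) x/(1 - x)  ->  (1/(1 - x))/(1 - (1/(1 - x))) = -1/x; check: E(4) = -4/3 but E(-1/3) = -1/4.   [not invariant]
(D) x + 1/(1 - x) + (x - 1)/x  ->  (1/(1 - x)) + 1/(1 - (1/(1 - x))) + ((1/(1 - x)) - 1)/(1/(1 - x)), which simplifies back to x + 1/(1 - x) + (x - 1)/x; check: E(4) = 53/12, E(-1/3) = 53/12.   [invariant]

Only (D) is unchanged. Indeed f(f(x)) = 1/(1 - 1/(1-x)) = (1-x)/(-x) = (x-1)/x, so E(x) = x + f(x) + f(f(x)) is the sum over the whole 3-cycle; applying f just permutes the three terms cyclically (x -> f(x) -> f(f(x)) -> x), leaving the sum unchanged.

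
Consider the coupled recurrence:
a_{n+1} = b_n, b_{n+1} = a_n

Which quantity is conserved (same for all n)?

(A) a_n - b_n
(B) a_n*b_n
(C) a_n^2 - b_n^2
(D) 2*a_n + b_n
B

Replace a_n by a_{n+1} = b_n and b_n by b_{n+1} = a_n in each option and simplify:
(A) a_n - b_n  ->  (b_n) - (a_n) = -a_n + b_n   [not conserved]
(B) a_n*b_n  ->  (b_n)*(a_n) = a_n*b_n   [conserved]
(C) a_n^2 - b_n^2  ->  (b_n)^2 - (a_n)^2 = -a_n^2 + b_n^2   [not conserved]
(D) 2*a_n + b_n  ->  2*(b_n) + (a_n) = a_n + 2*b_n   [not conserved]

Only (B) a_n*b_n returns to itself after one step, so it is the conserved quantity.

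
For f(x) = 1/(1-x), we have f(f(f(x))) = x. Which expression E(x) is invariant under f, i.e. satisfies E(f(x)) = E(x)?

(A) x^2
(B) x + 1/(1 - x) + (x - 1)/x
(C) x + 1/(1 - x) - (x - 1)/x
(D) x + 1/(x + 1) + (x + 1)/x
B

Replace x by f(x) = 1/(1 - x) in each option and simplify. As a quick numerical cross-check, also compare E(5) with E(f(5)) = E(-1/4).

(A) x^2  ->  (1/(1 - x))^2 = (x - 1)^(-2); check: E(5) = 25 but E(-1/4) = 1/16.   [not invariant]
(B) x + 1/(1 - x) + (x - 1)/x  ->  (1/(1 - x)) + 1/(1 - (1/(1 - x))) + ((1/(1 - x)) - 1)/(1/(1 - x)), which simplifies back to x + 1/(1 - x) + (x - 1)/x; check: E(5) = 111/20, E(-1/4) = 111/20.   [invariant]
(C) x + 1/(1 - x) - (x - 1)/x  ->  (1/(1 - x)) + 1/(1 - (1/(1 - x))) - ((1/(1 - x)) - 1)/(1/(1 - x)) = (x^2(1 - x) - x + (x - 1)^2)/(x(x - 1)); check: E(5) = 79/20 but E(-1/4) = -89/20.   [not invariant]
(D) x + 1/(x + 1) + (x + 1)/x  ->  (1/(1 - x)) + 1/((1/(1 - x)) + 1) + ((1/(1 - x)) + 1)/(1/(1 - x)) = (-x^3 + 6x^2 - 11x + 7)/(x^2 - 3x + 2); check: E(5) = 191/30 but E(-1/4) = -23/12.   [not invariant]

Only (B) is unchanged. Indeed f(f(x)) = 1/(1 - 1/(1-x)) = (1-x)/(-x) = (x-1)/x, so E(x) = x + f(x) + f(f(x)) is the sum over the whole 3-cycle; applying f just permutes the three terms cyclically (x -> f(x) -> f(f(x)) -> x), leaving the sum unchanged.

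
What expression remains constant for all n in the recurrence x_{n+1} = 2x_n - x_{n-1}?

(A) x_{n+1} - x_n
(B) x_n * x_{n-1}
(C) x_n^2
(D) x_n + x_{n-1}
A

For the recurrence x_{n+1} = 2x_n - x_{n-1}:

If x_{n+1} = 2x_n - x_{n-1}, then:
x_{n+1} - x_n = x_n - x_{n-1}
The first difference is constant throughout the sequence.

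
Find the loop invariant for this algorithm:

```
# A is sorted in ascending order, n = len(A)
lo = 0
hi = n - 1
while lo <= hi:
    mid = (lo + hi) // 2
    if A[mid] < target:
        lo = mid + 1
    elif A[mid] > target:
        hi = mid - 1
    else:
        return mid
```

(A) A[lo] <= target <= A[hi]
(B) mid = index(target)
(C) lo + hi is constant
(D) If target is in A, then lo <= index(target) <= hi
D

A loop invariant must hold before the first iteration and be re-established by every execution of the body.

(D) If target is in A, then lo <= index(target) <= hi: Before the loop [lo, hi] = [0, n-1] covers every index. When A[mid] < target, sortedness puts target strictly to the right of mid, so setting lo = mid + 1 keeps index(target) in [lo, hi]; symmetrically for hi = mid - 1. Hence 'if target is in A then lo <= index(target) <= hi' holds after every iteration, and when lo > hi it proves target is absent.

The other options fail:
(A) A[lo] <= target <= A[hi]: fails when target is not in A (e.g. target < A[0] already violates it before the loop), so it is not maintained in general.
(B) mid = index(target): mid is just the current probe; it equals index(target) only on the iteration that returns.
(C) lo + hi is constant: each iteration moves exactly one of lo, hi, so lo + hi changes (e.g. 0 + (n-1) becomes (mid+1) + (n-1)).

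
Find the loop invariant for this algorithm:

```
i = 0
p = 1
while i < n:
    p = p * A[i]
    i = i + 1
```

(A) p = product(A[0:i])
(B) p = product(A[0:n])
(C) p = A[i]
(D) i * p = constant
A

A loop invariant must hold before the first iteration and be re-established by every execution of the body.

(A) p = product(A[0:i]): Initially i = 0 and p = 1 = product of the empty slice A[0:0]. If p = product(A[0:i]) holds at the top of an iteration, the body sets p to product(A[0:i]) * A[i] = product(A[0:i+1]) and then i to i+1, so the property is restored. At exit i = n, giving p = product(A[0:n]).

The other options fail:
(B) p = product(A[0:n]): false before the loop (p = 1, not the full product) -- it only becomes true at exit.
(C) p = A[i]: after the first iteration p = A[0] but i = 1; in general p is a product of several elements, not a single one.
(D) i * p = constant: initially i * p = 0, but after one iteration it is 1 * A[0], which is nonzero in general.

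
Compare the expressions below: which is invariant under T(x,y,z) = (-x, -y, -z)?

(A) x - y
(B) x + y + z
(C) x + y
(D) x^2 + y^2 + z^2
D

Apply T(x,y,z) = (-x, -y, -z) to each option, i.e. replace (x, y, z) by the transformed coordinates.
Substitute the transformed coordinates into each option and compare with the original:
(A) x - y  ->  (-x) - (-y) = -x + y   [differs from x - y: not invariant]
(B) x + y + z  ->  (-x) + (-y) + (-z) = -x - y - z   [differs from x + y + z: not invariant]
(C) x + y  ->  (-x) + (-y) = -x - y   [differs from x + y: not invariant]
(D) x^2 + y^2 + z^2  ->  (-x)^2 + (-y)^2 + (-z)^2 = x^2 + y^2 + z^2   [equals x^2 + y^2 + z^2: invariant]

Only option (D), x^2 + y^2 + z^2, is unchanged by the transformation.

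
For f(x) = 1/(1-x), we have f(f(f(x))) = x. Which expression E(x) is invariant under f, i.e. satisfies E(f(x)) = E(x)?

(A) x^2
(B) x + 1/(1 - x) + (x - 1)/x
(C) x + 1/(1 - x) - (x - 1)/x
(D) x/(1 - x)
B

Replace x by f(x) = 1/(1 - x) in each option and simplify. As a quick numerical cross-check, also compare E(3) with E(f(3)) = E(-1/2).

(A) x^2  ->  (1/(1 - x))^2 = (x - 1)^(-2); check: E(3) = 9 but E(-1/2) = 1/4.   [not invariant]
(B) x + 1/(1 - x) + (x - 1)/x  ->  (1/(1 - x)) + 1/(1 - (1/(1 - x))) + ((1/(1 - x)) - 1)/(1/(1 - x)), which simplifies back to x + 1/(1 - x) + (x - 1)/x; check: E(3) = 19/6, E(-1/2) = 19/6.   [invariant]
(C) x + 1/(1 - x) - (x - 1)/x  ->  (1/(1 - x)) + 1/(1 - (1/(1 - x))) - ((1/(1 - x)) - 1)/(1/(1 - x)) = (x^2(1 - x) - x + (x - 1)^2)/(x(x - 1)); check: E(3) = 11/6 but E(-1/2) = -17/6.   [not invariant]
(D) x/(1 - x)  ->  (1/(1 - x))/(1 - (1/(1 - x))) = -1/x; check: E(3) = -3/2 but E(-1/2) = -1/3.   [not invariant]

Only (B) is unchanged. Indeed f(f(x)) = 1/(1 - 1/(1-x)) = (1-x)/(-x) = (x-1)/x, so E(x) = x + f(x) + f(f(x)) is the sum over the whole 3-cycle; applying f just permutes the three terms cyclically (x -> f(x) -> f(f(x)) -> x), leaving the sum unchanged.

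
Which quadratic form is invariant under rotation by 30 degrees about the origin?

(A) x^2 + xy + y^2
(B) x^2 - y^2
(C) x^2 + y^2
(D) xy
C

Rotation by 30 degrees sends (x, y) to (sqrt(3)x/2 - y/2, x/2 + sqrt(3)y/2).
Substitute the transformed coordinates into each option and compare with the original:
(A) x^2 + xy + y^2  ->  (sqrt(3)x/2 - y/2)^2 + (sqrt(3)x/2 - y/2)(x/2 + sqrt(3)y/2) + (x/2 + sqrt(3)y/2)^2 = sqrt(3)x^2/4 + x^2 + xy/2 - sqrt(3)y^2/4 + y^2   [differs from x^2 + xy + y^2: not invariant]
(B) x^2 - y^2  ->  (sqrt(3)x/2 - y/2)^2 - (x/2 + sqrt(3)y/2)^2 = x^2/2 - sqrt(3)xy - y^2/2   [differs from x^2 - y^2: not invariant]
(C) x^2 + y^2  ->  (sqrt(3)x/2 - y/2)^2 + (x/2 + sqrt(3)y/2)^2 = x^2 + y^2   [equals x^2 + y^2: invariant]
(D) xy  ->  (sqrt(3)x/2 - y/2)(x/2 + sqrt(3)y/2) = sqrt(3)x^2/4 + xy/2 - sqrt(3)y^2/4   [differs from xy: not invariant]

Only option (C), x^2 + y^2, is unchanged by the transformation.
x^2 + y^2 is the squared distance from the origin, which rotations preserve.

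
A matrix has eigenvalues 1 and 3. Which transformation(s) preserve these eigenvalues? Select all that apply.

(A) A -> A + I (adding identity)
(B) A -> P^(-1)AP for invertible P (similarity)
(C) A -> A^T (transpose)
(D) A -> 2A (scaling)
B and C

Eigenvalues are preserved by:
1. Similarity transformations: A -> P^(-1)AP (same characteristic polynomial)
2. Transpose: A^T has the same eigenvalues as A

Eigenvalues are NOT preserved by:
- Adding identity: eigenvalues become 1+1, 3+1
- Scaling: eigenvalues become 2, 6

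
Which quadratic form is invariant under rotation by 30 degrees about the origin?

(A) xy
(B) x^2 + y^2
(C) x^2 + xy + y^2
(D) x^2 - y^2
B

Rotation by 30 degrees sends (x, y) to (sqrt(3)x/2 - y/2, x/2 + sqrt(3)y/2).
Substitute the transformed coordinates into each option and compare with the original:
(A) xy  ->  (sqrt(3)x/2 - y/2)(x/2 + sqrt(3)y/2) = sqrt(3)x^2/4 + xy/2 - sqrt(3)y^2/4   [differs from xy: not invariant]
(B) x^2 + y^2  ->  (sqrt(3)x/2 - y/2)^2 + (x/2 + sqrt(3)y/2)^2 = x^2 + y^2   [equals x^2 + y^2: invariant]
(C) x^2 + xy + y^2  ->  (sqrt(3)x/2 - y/2)^2 + (sqrt(3)x/2 - y/2)(x/2 + sqrt(3)y/2) + (x/2 + sqrt(3)y/2)^2 = sqrt(3)x^2/4 + x^2 + xy/2 - sqrt(3)y^2/4 + y^2   [differs from x^2 + xy + y^2: not invariant]
(D) x^2 - y^2  ->  (sqrt(3)x/2 - y/2)^2 - (x/2 + sqrt(3)y/2)^2 = x^2/2 - sqrt(3)xy - y^2/2   [differs from x^2 - y^2: not invariant]

Only option (B), x^2 + y^2, is unchanged by the transformation.
x^2 + y^2 is the squared distance from the origin, which rotations preserve.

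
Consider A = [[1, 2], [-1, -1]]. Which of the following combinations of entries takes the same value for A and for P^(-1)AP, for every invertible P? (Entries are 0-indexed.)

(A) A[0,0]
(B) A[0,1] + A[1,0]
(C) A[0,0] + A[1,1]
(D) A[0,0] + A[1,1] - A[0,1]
C

A[0,0] + A[1,1] is the trace of A. By the cyclic property of the trace, tr(P^(-1)AP) = tr(APP^(-1)) = tr(A), so it is the same for every matrix similar to A.

The other combinations are not similarity invariants. For example, take P = [[1, 1], [1, 2]] (det P = 1), so P^(-1) = [[2, -1], [-1, 1]] and
B = P^(-1)AP = [[8, 13], [-5, -8]].
Evaluating each option on A and on B:
(A) A[0,0]: 1 for A, 8 for B -> changes
(B) A[0,1] + A[1,0]: 1 for A, 8 for B -> changes
(C) A[0,0] + A[1,1]: 0 for A, 0 for B -> unchanged
(D) A[0,0] + A[1,1] - A[0,1]: -2 for A, -13 for B -> changes

Only (C) A[0,0] + A[1,1] = 0 survives (and it does so for every P, not just this one), so it is the invariant.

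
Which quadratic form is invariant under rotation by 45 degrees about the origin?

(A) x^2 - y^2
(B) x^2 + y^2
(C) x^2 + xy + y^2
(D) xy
B

Rotation by 45 degrees sends (x, y) to (sqrt(2)x/2 - sqrt(2)y/2, sqrt(2)x/2 + sqrt(2)y/2).
Substitute the transformed coordinates into each option and compare with the original:
(A) x^2 - y^2  ->  (sqrt(2)x/2 - sqrt(2)y/2)^2 - (sqrt(2)x/2 + sqrt(2)y/2)^2 = -2xy   [differs from x^2 - y^2: not invariant]
(B) x^2 + y^2  ->  (sqrt(2)x/2 - sqrt(2)y/2)^2 + (sqrt(2)x/2 + sqrt(2)y/2)^2 = x^2 + y^2   [equals x^2 + y^2: invariant]
(C) x^2 + xy + y^2  ->  (sqrt(2)x/2 - sqrt(2)y/2)^2 + (sqrt(2)x/2 - sqrt(2)y/2)(sqrt(2)x/2 + sqrt(2)y/2) + (sqrt(2)x/2 + sqrt(2)y/2)^2 = 3x^2/2 + y^2/2   [differs from x^2 + xy + y^2: not invariant]
(D) xy  ->  (sqrt(2)x/2 - sqrt(2)y/2)(sqrt(2)x/2 + sqrt(2)y/2) = x^2/2 - y^2/2   [differs from xy: not invariant]

Only option (B), x^2 + y^2, is unchanged by the transformation.
x^2 + y^2 is the squared distance from the origin, which rotations preserve.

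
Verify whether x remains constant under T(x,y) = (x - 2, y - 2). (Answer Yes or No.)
No

Substitute T(x,y) = (x - 2, y - 2) into the expression and compare with the original.

Original: x
After applying T: (x - 2) = x - 2

This differs from the original x (difference: -2), so the expression is NOT invariant.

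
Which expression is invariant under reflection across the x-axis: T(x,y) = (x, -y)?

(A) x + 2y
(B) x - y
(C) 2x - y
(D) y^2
D

The map is reflection across the x-axis: T(x,y) = (x, -y).
Substitute the transformed coordinates into each option and compare with the original:
(A) x + 2y  ->  (x) + 2(-y) = x - 2y   [differs from x + 2y: not invariant]
(B) x - y  ->  (x) - (-y) = x + y   [differs from x - y: not invariant]
(C) 2x - y  ->  2(x) - (-y) = 2x + y   [differs from 2x - y: not invariant]
(D) y^2  ->  (-y)^2 = y^2   [equals y^2: invariant]

Only option (D), y^2, is unchanged by the transformation.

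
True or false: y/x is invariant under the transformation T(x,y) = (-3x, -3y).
True

Substitute T(x,y) = (-3x, -3y) into the expression and compare with the original.

Original: y/x
After applying T: (-3y)/(-3x) = y/x

This is identical to the original y/x, so the expression is invariant.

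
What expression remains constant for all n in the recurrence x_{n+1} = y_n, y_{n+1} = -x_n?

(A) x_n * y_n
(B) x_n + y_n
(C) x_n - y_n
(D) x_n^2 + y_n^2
D

For the recurrence x_{n+1} = y_n, y_{n+1} = -x_n:

x_{n+1}^2 + y_{n+1}^2 = y_n^2 + (-x_n)^2 = x_n^2 + y_n^2
The sum of squares is conserved (like energy in a harmonic oscillator).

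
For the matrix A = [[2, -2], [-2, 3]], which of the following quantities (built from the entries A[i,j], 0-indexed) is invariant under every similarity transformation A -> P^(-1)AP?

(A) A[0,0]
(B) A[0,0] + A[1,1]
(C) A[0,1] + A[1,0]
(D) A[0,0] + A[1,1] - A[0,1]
B

A[0,0] + A[1,1] is the trace of A. By the cyclic property of the trace, tr(P^(-1)AP) = tr(APP^(-1)) = tr(A), so it is the same for every matrix similar to A.

The other combinations are not similarity invariants. For example, take P = [[1, -1], [0, 1]] (det P = 1), so P^(-1) = [[1, 1], [0, 1]] and
B = P^(-1)AP = [[0, 1], [-2, 5]].
Evaluating each option on A and on B:
(A) A[0,0]: 2 for A, 0 for B -> changes
(B) A[0,0] + A[1,1]: 5 for A, 5 for B -> unchanged
(C) A[0,1] + A[1,0]: -4 for A, -1 for B -> changes
(D) A[0,0] + A[1,1] - A[0,1]: 7 for A, 4 for B -> changes

Only (B) A[0,0] + A[1,1] = 5 survives (and it does so for every P, not just this one), so it is the invariant.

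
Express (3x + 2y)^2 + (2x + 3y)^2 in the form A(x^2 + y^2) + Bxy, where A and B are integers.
13(x^2 + y^2) + 24xy

Expanding: (3x + 2y)^2 = 9x^2 + 12xy + 4y^2
(2x + 3y)^2 = 4x^2 + 12xy + 9y^2
Sum = (9+4)(x^2+y^2) + 24xy = 13(x^2 + y^2) + 24xy
This is symmetric in x and y.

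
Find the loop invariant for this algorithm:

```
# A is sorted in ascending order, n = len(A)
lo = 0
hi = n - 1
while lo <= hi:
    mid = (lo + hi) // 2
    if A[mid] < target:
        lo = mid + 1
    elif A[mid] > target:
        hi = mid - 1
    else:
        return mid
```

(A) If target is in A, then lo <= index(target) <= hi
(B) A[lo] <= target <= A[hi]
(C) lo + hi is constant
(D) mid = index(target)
A

A loop invariant must hold before the first iteration and be re-established by every execution of the body.

(A) If target is in A, then lo <= index(target) <= hi: Before the loop [lo, hi] = [0, n-1] covers every index. When A[mid] < target, sortedness puts target strictly to the right of mid, so setting lo = mid + 1 keeps index(target) in [lo, hi]; symmetrically for hi = mid - 1. Hence 'if target is in A then lo <= index(target) <= hi' holds after every iteration, and when lo > hi it proves target is absent.

The other options fail:
(B) A[lo] <= target <= A[hi]: fails when target is not in A (e.g. target < A[0] already violates it before the loop), so it is not maintained in general.
(C) lo + hi is constant: each iteration moves exactly one of lo, hi, so lo + hi changes (e.g. 0 + (n-1) becomes (mid+1) + (n-1)).
(D) mid = index(target): mid is just the current probe; it equals index(target) only on the iteration that returns.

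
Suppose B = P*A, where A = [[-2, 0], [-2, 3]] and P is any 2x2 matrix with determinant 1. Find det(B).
-6

By the multiplicative property of determinants, det(B) = det(P*A) = det(P) * det(A) = det(A),
so the determinant is invariant under multiplication by any determinant-1 matrix; we just need det(A).

det(A) = (-2)(3) - (0)(-2) = -6 - 0 = -6

Therefore det(B) = 1 * (-6) = -6.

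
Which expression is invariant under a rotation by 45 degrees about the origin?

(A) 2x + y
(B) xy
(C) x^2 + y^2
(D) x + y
C

A rotation by 45 degrees sends (x, y) to (sqrt(2)x/2 - sqrt(2)y/2, sqrt(2)x/2 + sqrt(2)y/2).
Substitute the transformed coordinates into each option and compare with the original:
(A) 2x + y  ->  2(sqrt(2)x/2 - sqrt(2)y/2) + (sqrt(2)x/2 + sqrt(2)y/2) = 3sqrt(2)x/2 - sqrt(2)y/2   [differs from 2x + y: not invariant]
(B) xy  ->  (sqrt(2)x/2 - sqrt(2)y/2)(sqrt(2)x/2 + sqrt(2)y/2) = x^2/2 - y^2/2   [differs from xy: not invariant]
(C) x^2 + y^2  ->  (sqrt(2)x/2 - sqrt(2)y/2)^2 + (sqrt(2)x/2 + sqrt(2)y/2)^2 = x^2 + y^2   [equals x^2 + y^2: invariant]
(D) x + y  ->  (sqrt(2)x/2 - sqrt(2)y/2) + (sqrt(2)x/2 + sqrt(2)y/2) = sqrt(2)x   [differs from x + y: not invariant]

Only option (C), x^2 + y^2, is unchanged by the transformation.
Geometrically, x^2 + y^2 is the squared distance from the origin, which every rotation about the origin preserves.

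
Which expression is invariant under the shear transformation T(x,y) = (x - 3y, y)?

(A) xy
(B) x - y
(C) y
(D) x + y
C

Under the shear T(x,y) = (x - 3y, y):
Substitute the transformed coordinates into each option and compare with the original:
(A) xy  ->  (x - 3y)(y) = xy - 3y^2   [differs from xy: not invariant]
(B) x - y  ->  (x - 3y) - (y) = x - 4y   [differs from x - y: not invariant]
(C) y  ->  (y) = y   [equals y: invariant]
(D) x + y  ->  (x - 3y) + (y) = x - 2y   [differs from x + y: not invariant]

Only option (C), y, is unchanged by the transformation.
A horizontal shear moves points parallel to the x-axis, so the y-coordinate (and any function of y alone) is unchanged.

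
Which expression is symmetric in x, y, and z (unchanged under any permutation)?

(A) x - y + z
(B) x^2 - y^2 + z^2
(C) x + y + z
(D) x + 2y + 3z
C

A symmetric expression is unchanged when the variables are permuted; here the transformation to test is the swap (x, y) -> (y, x).
A symmetric expression must survive every permutation; the single swap x <-> y already eliminates the distractors, and the keyed expression is also unchanged by x <-> z and y <-> z (each variable enters it in exactly the same way).
Substitute the transformed coordinates into each option and compare with the original:
(A) x - y + z  ->  (y) - (x) + z = -x + y + z   [differs from x - y + z: not invariant]
(B) x^2 - y^2 + z^2  ->  (y)^2 - (x)^2 + z^2 = -x^2 + y^2 + z^2   [differs from x^2 - y^2 + z^2: not invariant]
(C) x + y + z  ->  (y) + (x) + z = x + y + z   [equals x + y + z: invariant]
(D) x + 2y + 3z  ->  (y) + 2(x) + 3z = 2x + y + 3z   [differs from x + 2y + 3z: not invariant]

Only option (C), x + y + z, is unchanged by the transformation.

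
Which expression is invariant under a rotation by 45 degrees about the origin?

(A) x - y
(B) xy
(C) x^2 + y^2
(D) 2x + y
C

A rotation by 45 degrees sends (x, y) to (sqrt(2)x/2 - sqrt(2)y/2, sqrt(2)x/2 + sqrt(2)y/2).
Substitute the transformed coordinates into each option and compare with the original:
(A) x - y  ->  (sqrt(2)x/2 - sqrt(2)y/2) - (sqrt(2)x/2 + sqrt(2)y/2) = -sqrt(2)y   [differs from x - y: not invariant]
(B) xy  ->  (sqrt(2)x/2 - sqrt(2)y/2)(sqrt(2)x/2 + sqrt(2)y/2) = x^2/2 - y^2/2   [differs from xy: not invariant]
(C) x^2 + y^2  ->  (sqrt(2)x/2 - sqrt(2)y/2)^2 + (sqrt(2)x/2 + sqrt(2)y/2)^2 = x^2 + y^2   [equals x^2 + y^2: invariant]
(D) 2x + y  ->  2(sqrt(2)x/2 - sqrt(2)y/2) + (sqrt(2)x/2 + sqrt(2)y/2) = 3sqrt(2)x/2 - sqrt(2)y/2   [differs from 2x + y: not invariant]

Only option (C), x^2 + y^2, is unchanged by the transformation.
Geometrically, x^2 + y^2 is the squared distance from the origin, which every rotation about the origin preserves.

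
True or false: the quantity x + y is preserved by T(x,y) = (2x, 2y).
False

Substitute T(x,y) = (2x, 2y) into the expression and compare with the original.

Original: x + y
After applying T: (2x) + (2y) = 2x + 2y

This differs from the original x + y (difference: x + y), so the expression is NOT invariant.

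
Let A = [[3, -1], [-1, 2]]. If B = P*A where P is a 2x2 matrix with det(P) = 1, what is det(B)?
5

By the multiplicative property of determinants, det(B) = det(P*A) = det(P) * det(A) = det(A),
so the determinant is invariant under multiplication by any determinant-1 matrix; we just need det(A).

det(A) = (3)(2) - (-1)(-1) = 6 - 1 = 5

Therefore det(B) = 1 * 5 = 5.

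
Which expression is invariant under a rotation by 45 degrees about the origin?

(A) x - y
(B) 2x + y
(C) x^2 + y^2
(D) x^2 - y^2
C

A rotation by 45 degrees sends (x, y) to (sqrt(2)x/2 - sqrt(2)y/2, sqrt(2)x/2 + sqrt(2)y/2).
Substitute the transformed coordinates into each option and compare with the original:
(A) x - y  ->  (sqrt(2)x/2 - sqrt(2)y/2) - (sqrt(2)x/2 + sqrt(2)y/2) = -sqrt(2)y   [differs from x - y: not invariant]
(B) 2x + y  ->  2(sqrt(2)x/2 - sqrt(2)y/2) + (sqrt(2)x/2 + sqrt(2)y/2) = 3sqrt(2)x/2 - sqrt(2)y/2   [differs from 2x + y: not invariant]
(C) x^2 + y^2  ->  (sqrt(2)x/2 - sqrt(2)y/2)^2 + (sqrt(2)x/2 + sqrt(2)y/2)^2 = x^2 + y^2   [equals x^2 + y^2: invariant]
(D) x^2 - y^2  ->  (sqrt(2)x/2 - sqrt(2)y/2)^2 - (sqrt(2)x/2 + sqrt(2)y/2)^2 = -2xy   [differs from x^2 - y^2: not invariant]

Only option (C), x^2 + y^2, is unchanged by the transformation.
Geometrically, x^2 + y^2 is the squared distance from the origin, which every rotation about the origin preserves.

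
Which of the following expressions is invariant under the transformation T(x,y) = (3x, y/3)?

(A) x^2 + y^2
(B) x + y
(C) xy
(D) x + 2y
C

An expression E(x,y) is invariant under T if E(T(x,y)) = E(x,y). Here T(x,y) = (3x, y/3).
Substitute the transformed coordinates into each option and compare with the original:
(A) x^2 + y^2  ->  (3x)^2 + (y/3)^2 = 9x^2 + y^2/9   [differs from x^2 + y^2: not invariant]
(B) x + y  ->  (3x) + (y/3) = 3x + y/3   [differs from x + y: not invariant]
(C) xy  ->  (3x)(y/3) = xy   [equals xy: invariant]
(D) x + 2y  ->  (3x) + 2(y/3) = 3x + 2y/3   [differs from x + 2y: not invariant]

Only option (C), xy, is unchanged by the transformation.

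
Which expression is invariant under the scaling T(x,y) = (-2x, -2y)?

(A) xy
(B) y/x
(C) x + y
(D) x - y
B

Under the uniform scaling T(x,y) = (-2x, -2y):
Substitute the transformed coordinates into each option and compare with the original:
(A) xy  ->  (-2x)(-2y) = 4xy   [differs from xy: not invariant]
(B) y/x  ->  (-2y)/(-2x) = y/x   [equals y/x: invariant]
(C) x + y  ->  (-2x) + (-2y) = -2x - 2y   [differs from x + y: not invariant]
(D) x - y  ->  (-2x) - (-2y) = -2x + 2y   [differs from x - y: not invariant]

Only option (B), y/x, is unchanged by the transformation.
The common factor -2 cancels in a ratio of coordinates, while sums, products and sums of squares pick up factors of -2 or 4.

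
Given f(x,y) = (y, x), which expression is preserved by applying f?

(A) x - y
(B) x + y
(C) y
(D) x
B

For f(x,y) = (y, x):
After applying f: x' = y, y' = x. So x' + y' = y + x = x + y.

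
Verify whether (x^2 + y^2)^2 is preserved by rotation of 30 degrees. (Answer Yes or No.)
Yes

Applying rotation by 30 degrees: x' = x*cos(30 degrees) - y*sin(30 degrees) = sqrt(3)x/2 - y/2, y' = x*sin(30 degrees) + y*cos(30 degrees) = x/2 + sqrt(3)y/2

Substituting into (x^2 + y^2)^2:
((sqrt(3)x/2 - y/2)^2 + (x/2 + sqrt(3)y/2)^2)^2
= x^4 + 2x^2y^2 + y^4 = (x^2 + y^2)^2

This equals the original expression (x^2 + y^2)^2, so it IS invariant.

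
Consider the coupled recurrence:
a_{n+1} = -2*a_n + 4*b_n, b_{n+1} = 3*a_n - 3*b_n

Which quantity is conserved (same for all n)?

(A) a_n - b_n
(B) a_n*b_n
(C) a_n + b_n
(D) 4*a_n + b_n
C

Replace a_n by a_{n+1} = -2*a_n + 4*b_n and b_n by b_{n+1} = 3*a_n - 3*b_n in each option and simplify:
(A) a_n - b_n  ->  (-2*a_n + 4*b_n) - (3*a_n - 3*b_n) = -5*a_n + 7*b_n   [not conserved]
(B) a_n*b_n  ->  (-2*a_n + 4*b_n)*(3*a_n - 3*b_n) = -6*a_n^2 + 18*a_n*b_n - 12*b_n^2   [not conserved]
(C) a_n + b_n  ->  (-2*a_n + 4*b_n) + (3*a_n - 3*b_n) = a_n + b_n   [conserved]
(D) 4*a_n + b_n  ->  4*(-2*a_n + 4*b_n) + (3*a_n - 3*b_n) = -5*a_n + 13*b_n   [not conserved]

Only (C) a_n + b_n returns to itself after one step, so it is the conserved quantity.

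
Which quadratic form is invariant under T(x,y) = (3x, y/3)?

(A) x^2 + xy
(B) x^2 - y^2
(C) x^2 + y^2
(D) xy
D

T multiplies x by 3 and divides y by 3.
Substitute the transformed coordinates into each option and compare with the original:
(A) x^2 + xy  ->  (3x)^2 + (3x)(y/3) = 9x^2 + xy   [differs from x^2 + xy: not invariant]
(B) x^2 - y^2  ->  (3x)^2 - (y/3)^2 = 9x^2 - y^2/9   [differs from x^2 - y^2: not invariant]
(C) x^2 + y^2  ->  (3x)^2 + (y/3)^2 = 9x^2 + y^2/9   [differs from x^2 + y^2: not invariant]
(D) xy  ->  (3x)(y/3) = xy   [equals xy: invariant]

Only option (D), xy, is unchanged by the transformation.
The factors 3 and 1/3 cancel only in the pure product xy.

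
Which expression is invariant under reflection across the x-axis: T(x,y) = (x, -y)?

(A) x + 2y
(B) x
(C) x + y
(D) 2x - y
B

The map is reflection across the x-axis: T(x,y) = (x, -y).
Substitute the transformed coordinates into each option and compare with the original:
(A) x + 2y  ->  (x) + 2(-y) = x - 2y   [differs from x + 2y: not invariant]
(B) x  ->  (x) = x   [equals x: invariant]
(C) x + y  ->  (x) + (-y) = x - y   [differs from x + y: not invariant]
(D) 2x - y  ->  2(x) - (-y) = 2x + y   [differs from 2x - y: not invariant]

Only option (B), x, is unchanged by the transformation.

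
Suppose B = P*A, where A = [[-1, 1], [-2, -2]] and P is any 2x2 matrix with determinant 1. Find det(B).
4

By the multiplicative property of determinants, det(B) = det(P*A) = det(P) * det(A) = det(A),
so the determinant is invariant under multiplication by any determinant-1 matrix; we just need det(A).

det(A) = (-1)(-2) - (1)(-2) = 2 - (-2) = 4

Therefore det(B) = 1 * 4 = 4.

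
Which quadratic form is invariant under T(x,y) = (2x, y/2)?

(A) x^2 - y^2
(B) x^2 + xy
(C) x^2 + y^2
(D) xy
D

T multiplies x by 2 and divides y by 2.
Substitute the transformed coordinates into each option and compare with the original:
(A) x^2 - y^2  ->  (2x)^2 - (y/2)^2 = 4x^2 - y^2/4   [differs from x^2 - y^2: not invariant]
(B) x^2 + xy  ->  (2x)^2 + (2x)(y/2) = 4x^2 + xy   [differs from x^2 + xy: not invariant]
(C) x^2 + y^2  ->  (2x)^2 + (y/2)^2 = 4x^2 + y^2/4   [differs from x^2 + y^2: not invariant]
(D) xy  ->  (2x)(y/2) = xy   [equals xy: invariant]

Only option (D), xy, is unchanged by the transformation.
The factors 2 and 1/2 cancel only in the pure product xy.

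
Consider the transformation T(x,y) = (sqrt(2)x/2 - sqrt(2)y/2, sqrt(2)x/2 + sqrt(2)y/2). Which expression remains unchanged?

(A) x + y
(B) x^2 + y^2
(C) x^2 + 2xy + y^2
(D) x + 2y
B

An expression E(x,y) is invariant under T if E(T(x,y)) = E(x,y). Here T(x,y) = (sqrt(2)x/2 - sqrt(2)y/2, sqrt(2)x/2 + sqrt(2)y/2).
Substitute the transformed coordinates into each option and compare with the original:
(A) x + y  ->  (sqrt(2)x/2 - sqrt(2)y/2) + (sqrt(2)x/2 + sqrt(2)y/2) = sqrt(2)x   [differs from x + y: not invariant]
(B) x^2 + y^2  ->  (sqrt(2)x/2 - sqrt(2)y/2)^2 + (sqrt(2)x/2 + sqrt(2)y/2)^2 = x^2 + y^2   [equals x^2 + y^2: invariant]
(C) x^2 + 2xy + y^2  ->  (sqrt(2)x/2 - sqrt(2)y/2)^2 + 2(sqrt(2)x/2 - sqrt(2)y/2)(sqrt(2)x/2 + sqrt(2)y/2) + (sqrt(2)x/2 + sqrt(2)y/2)^2 = 2x^2   [differs from x^2 + 2xy + y^2: not invariant]
(D) x + 2y  ->  (sqrt(2)x/2 - sqrt(2)y/2) + 2(sqrt(2)x/2 + sqrt(2)y/2) = 3sqrt(2)x/2 + sqrt(2)y/2   [differs from x + 2y: not invariant]

Only option (B), x^2 + y^2, is unchanged by the transformation.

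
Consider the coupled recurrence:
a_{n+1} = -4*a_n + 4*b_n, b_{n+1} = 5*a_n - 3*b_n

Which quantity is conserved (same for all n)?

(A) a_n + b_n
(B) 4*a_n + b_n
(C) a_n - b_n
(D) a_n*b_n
A

Replace a_n by a_{n+1} = -4*a_n + 4*b_n and b_n by b_{n+1} = 5*a_n - 3*b_n in each option and simplify:
(A) a_n + b_n  ->  (-4*a_n + 4*b_n) + (5*a_n - 3*b_n) = a_n + b_n   [conserved]
(B) 4*a_n + b_n  ->  4*(-4*a_n + 4*b_n) + (5*a_n - 3*b_n) = -11*a_n + 13*b_n   [not conserved]
(C) a_n - b_n  ->  (-4*a_n + 4*b_n) - (5*a_n - 3*b_n) = -9*a_n + 7*b_n   [not conserved]
(D) a_n*b_n  ->  (-4*a_n + 4*b_n)*(5*a_n - 3*b_n) = -20*a_n^2 + 32*a_n*b_n - 12*b_n^2   [not conserved]

Only (A) a_n + b_n returns to itself after one step, so it is the conserved quantity.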